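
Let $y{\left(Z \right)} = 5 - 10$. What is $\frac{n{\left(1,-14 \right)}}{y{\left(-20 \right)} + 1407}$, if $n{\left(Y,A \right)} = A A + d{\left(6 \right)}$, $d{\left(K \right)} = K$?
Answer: $\frac{101}{701} \approx 0.14408$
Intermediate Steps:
$y{\left(Z \right)} = -5$
$n{\left(Y,A \right)} = 6 + A^{2}$ ($n{\left(Y,A \right)} = A A + 6 = A^{2} + 6 = 6 + A^{2}$)
$\frac{n{\left(1,-14 \right)}}{y{\left(-20 \right)} + 1407} = \frac{6 + \left(-14\right)^{2}}{-5 + 1407} = \frac{6 + 196}{1402} = 202 \cdot \frac{1}{1402} = \frac{101}{701}$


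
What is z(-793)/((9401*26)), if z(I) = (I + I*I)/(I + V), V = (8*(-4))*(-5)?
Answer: -8052/1983611 ≈ -0.0040593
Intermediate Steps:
V = 160 (V = -32*(-5) = 160)
z(I) = (I + I²)/(160 + I) (z(I) = (I + I*I)/(I + 160) = (I + I²)/(160 + I))
z(-793)/((9401*26)) = (-793*(1 - 793)/(160 - 793))/((9401*26)) = -793*(-792)/(-633)/244426 = -793*(-1/633)*(-792)*(1/244426) = -209352/211*1/244426 = -8052/1983611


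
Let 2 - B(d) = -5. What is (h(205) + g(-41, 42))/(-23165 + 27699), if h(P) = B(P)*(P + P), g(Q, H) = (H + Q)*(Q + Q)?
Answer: 1394/2267 ≈ 0.61491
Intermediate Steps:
B(d) = 7 (B(d) = 2 - 1*(-5) = 2 + 5 = 7)
g(Q, H) = 2*Q*(H + Q) (g(Q, H) = (H + Q)*(2*Q) = 2*Q*(H + Q))
h(P) = 14*P (h(P) = 7*(P + P) = 7*(2*P) = 14*P)
(h(205) + g(-41, 42))/(-23165 + 27699) = (14*205 + 2*(-41)*(42 - 41))/(-23165 + 27699) = (2870 + 2*(-41)*1)/4534 = (2870 - 82)*(1/4534) = 2788*(1/4534) = 1394/2267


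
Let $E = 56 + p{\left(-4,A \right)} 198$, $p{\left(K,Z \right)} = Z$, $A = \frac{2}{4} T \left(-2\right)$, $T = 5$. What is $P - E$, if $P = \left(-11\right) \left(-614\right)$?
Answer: $7688$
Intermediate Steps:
$A = -5$ ($A = \frac{2}{4} \cdot 5 \left(-2\right) = 2 \cdot \frac{1}{4} \cdot 5 \left(-2\right) = \frac{1}{2} \cdot 5 \left(-2\right) = \frac{5}{2} \left(-2\right) = -5$)
$P = 6754$
$E = -934$ ($E = 56 - 990 = -934$)
$P - E = 6754 - -934 = 6754 + 934 = 7688$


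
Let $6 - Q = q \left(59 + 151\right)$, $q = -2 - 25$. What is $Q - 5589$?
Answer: $87$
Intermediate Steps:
$q = -27$
$Q = 5676$ ($Q = 6 - - 27 \left(59 + 151\right) = 6 - \left(-27\right) 210 = 6 - -5670 = 6 + 5670 = 5676$)
$Q - 5589 = 5676 - 5589 = 87$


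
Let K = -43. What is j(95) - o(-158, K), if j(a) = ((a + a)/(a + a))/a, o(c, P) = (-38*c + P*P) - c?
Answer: -761044/95 ≈ -8011.0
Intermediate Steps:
o(c, P) = P**2 - 39*c (o(c, P) = (-38*c + P**2) - c = (P**2 - 38*c) - c = P**2 - 39*c)
j(a) = 1/a (j(a) = ((2*a)/((2*a)))/a = ((2*a)*(1/(2*a)))/a = 1/a)
j(95) - o(-158, K) = 1/95 - ((-43)**2 - 39*(-158)) = 1/95 - (1849 + 6162) = 1/95 - 1*8011 = 1/95 - 8011 = -761044/95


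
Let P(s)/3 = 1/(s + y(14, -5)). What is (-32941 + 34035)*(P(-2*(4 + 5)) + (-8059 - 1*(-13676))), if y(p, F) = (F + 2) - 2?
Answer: 141331672/23 ≈ 6.1449e+6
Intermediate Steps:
y(p, F) = F (y(p, F) = (2 + F) - 2 = F)
P(s) = 3/(-5 + s) (P(s) = 3/(s - 5) = 3/(-5 + s))
(-32941 + 34035)*(P(-2*(4 + 5)) + (-8059 - 1*(-13676))) = (-32941 + 34035)*(3/(-5 - 2*(4 + 5)) + (-8059 - 1*(-13676))) = 1094*(3/(-5 - 2*9) + (-8059 + 13676)) = 1094*(3/(-5 - 18) + 5617) = 1094*(3/(-23) + 5617) = 1094*(3*(-1/23) + 5617) = 1094*(-3/23 + 5617) = 1094*(129188/23) = 141331672/23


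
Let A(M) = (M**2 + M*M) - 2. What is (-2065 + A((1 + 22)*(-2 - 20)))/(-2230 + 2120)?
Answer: -102001/22 ≈ -4636.4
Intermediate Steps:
A(M) = -2 + 2*M**2 (A(M) = (M**2 + M**2) - 2 = 2*M**2 - 2 = -2 + 2*M**2)
(-2065 + A((1 + 22)*(-2 - 20)))/(-2230 + 2120) = (-2065 + (-2 + 2*((1 + 22)*(-2 - 20))**2))/(-2230 + 2120) = (-2065 + (-2 + 2*(23*(-22))**2))/(-110) = (-2065 + (-2 + 2*(-506)**2))*(-1/110) = (-2065 + (-2 + 2*256036))*(-1/110) = (-2065 + (-2 + 512072))*(-1/110) = (-2065 + 512070)*(-1/110) = 510005*(-1/110) = -102001/22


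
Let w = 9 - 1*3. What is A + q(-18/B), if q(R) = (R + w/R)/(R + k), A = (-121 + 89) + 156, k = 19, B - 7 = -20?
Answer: 98803/795 ≈ 124.28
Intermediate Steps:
B = -13 (B = 7 - 20 = -13)
w = 6 (w = 9 - 3 = 6)
A = 124 (A = -32 + 156 = 124)
q(R) = (R + 6/R)/(19 + R) (q(R) = (R + 6/R)/(R + 19) = (R + 6/R)/(19 + R))
A + q(-18/B) = 124 + (6 + (-18/(-13))²)/(((-18/(-13)))*(19 - 18/(-13))) = 124 + (6 + (-18*(-1/13))²)/(((-18*(-1/13)))*(19 - 18*(-1/13))) = 124 + (6 + (18/13)²)/((18/13)*(19 + 18/13)) = 124 + 13*(6 + 324/169)/(18*(265/13)) = 124 + (13/18)*(13/265)*(1338/169) = 124 + 223/795 = 98803/795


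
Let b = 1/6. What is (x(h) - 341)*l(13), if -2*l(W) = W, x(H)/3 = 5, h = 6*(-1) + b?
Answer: 2119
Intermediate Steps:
b = 1/6 ≈ 0.16667
h = -35/6 (h = 6*(-1) + 1/6 = -6 + 1/6 = -35/6 ≈ -5.8333)
x(H) = 15 (x(H) = 3*5 = 15)
l(W) = -W/2
(x(h) - 341)*l(13) = (15 - 341)*(-1/2*13) = -326*(-13/2) = 2119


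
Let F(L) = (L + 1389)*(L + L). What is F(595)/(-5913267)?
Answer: -2360960/5913267 ≈ -0.39926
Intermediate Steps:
F(L) = 2*L*(1389 + L) (F(L) = (1389 + L)*(2*L) = 2*L*(1389 + L))
F(595)/(-5913267) = (2*595*(1389 + 595))/(-5913267) = (2*595*1984)*(-1/5913267) = 2360960*(-1/5913267) = -2360960/5913267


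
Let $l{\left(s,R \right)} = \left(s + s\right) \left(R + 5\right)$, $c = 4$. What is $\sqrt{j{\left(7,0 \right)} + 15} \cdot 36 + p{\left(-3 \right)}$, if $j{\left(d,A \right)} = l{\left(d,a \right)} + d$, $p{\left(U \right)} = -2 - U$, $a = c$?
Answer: $1 + 72 \sqrt{37} \approx 438.96$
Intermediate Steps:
$a = 4$
$l{\left(s,R \right)} = 2 s \left(5 + R\right)$
$j{\left(d,A \right)} = 19 d$ ($j{\left(d,A \right)} = 2 d \left(5 + 4\right) + d = 2 d 9 + d = 18 d + d = 19 d$)
$\sqrt{j{\left(7,0 \right)} + 15} \cdot 36 + p{\left(-3 \right)} = \sqrt{19 \cdot 7 + 15} \cdot 36 - -1 = \sqrt{133 + 15} \cdot 36 + \left(-2 + 3\right) = \sqrt{148} \cdot 36 + 1 = 2 \sqrt{37} \cdot 36 + 1 = 72 \sqrt{37} + 1 = 1 + 72 \sqrt{37}$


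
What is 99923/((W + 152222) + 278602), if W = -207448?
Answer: 99923/223376 ≈ 0.44733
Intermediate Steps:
99923/((W + 152222) + 278602) = 99923/((-207448 + 152222) + 278602) = 99923/(-55226 + 278602) = 99923/223376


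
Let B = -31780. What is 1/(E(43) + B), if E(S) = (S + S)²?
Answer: -1/24384 ≈ -4.1010e-5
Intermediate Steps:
E(S) = 4*S² (E(S) = (2*S)² = 4*S²)
1/(E(43) + B) = 1/(4*43² - 31780) = 1/(4*1849 - 31780) = 1/(7396 - 31780) = 1/(-24384) = -1/24384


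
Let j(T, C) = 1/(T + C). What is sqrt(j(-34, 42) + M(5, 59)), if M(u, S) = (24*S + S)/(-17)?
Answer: I*sqrt(400622)/68 ≈ 9.308*I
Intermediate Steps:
j(T, C) = 1/(C + T)
M(u, S) = -25*S/17 (M(u, S) = (25*S)*(-1/17) = -25*S/17)
sqrt(j(-34, 42) + M(5, 59)) = sqrt(1/(42 - 34) - 25/17*59) = sqrt(1/8 - 1475/17) = sqrt(-11783/136) = I*sqrt(400622)/68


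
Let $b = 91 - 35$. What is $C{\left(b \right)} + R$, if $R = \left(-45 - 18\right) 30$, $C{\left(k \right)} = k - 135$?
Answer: $-1969$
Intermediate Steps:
$b = 56$
$C{\left(k \right)} = -135 + k$
$R = -1890$ ($R = \left(-45 - 18\right) 30 = \left(-63\right) 30 = -1890$)
$C{\left(b \right)} + R = \left(-135 + 56\right) - 1890 = -79 - 1890 = -1969$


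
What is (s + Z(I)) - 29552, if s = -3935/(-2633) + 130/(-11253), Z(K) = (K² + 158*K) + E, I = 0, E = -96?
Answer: -878401071287/29629149 ≈ -29647.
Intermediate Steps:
Z(K) = -96 + K² + 158*K (Z(K) = (K² + 158*K) - 96 = -96 + K² + 158*K)
s = 43938265/29629149 (s = -3935*(-1/2633) + 130*(-1/11253) = 3935/2633 - 130/11253 = 43938265/29629149 ≈ 1.4829)
(s + Z(I)) - 29552 = (43938265/29629149 + (-96 + 0² + 158*0)) - 29552 = (43938265/29629149 + (-96 + 0 + 0)) - 29552 = (43938265/29629149 - 96) - 29552 = -2800460039/29629149 - 29552 = -878401071287/29629149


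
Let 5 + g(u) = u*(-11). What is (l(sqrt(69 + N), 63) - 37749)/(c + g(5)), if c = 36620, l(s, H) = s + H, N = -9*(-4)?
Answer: -18843/18280 + sqrt(105)/36560 ≈ -1.0305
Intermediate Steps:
N = 36
g(u) = -5 - 11*u (g(u) = -5 + u*(-11) = -5 - 11*u)
l(s, H) = H + s
(l(sqrt(69 + N), 63) - 37749)/(c + g(5)) = ((63 + sqrt(69 + 36)) - 37749)/(36620 + (-5 - 11*5)) = ((63 + sqrt(105)) - 37749)/(36620 + (-5 - 55)) = (-37686 + sqrt(105))/(36620 - 60) = (-37686 + sqrt(105))/36560 = (-37686 + sqrt(105))*(1/36560) = -18843/18280 + sqrt(105)/36560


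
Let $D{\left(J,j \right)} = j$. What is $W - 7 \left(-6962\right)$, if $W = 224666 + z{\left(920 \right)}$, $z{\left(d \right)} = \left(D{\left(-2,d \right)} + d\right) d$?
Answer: $1966200$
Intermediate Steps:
$z{\left(d \right)} = 2 d^{2}$ ($z{\left(d \right)} = \left(d + d\right) d = 2 d d = 2 d^{2}$)
$W = 1917466$ ($W = 224666 + 2 \cdot 920^{2} = 224666 + 2 \cdot 846400 = 224666 + 1692800 = 1917466$)
$W - 7 \left(-6962\right) = 1917466 - 7 \left(-6962\right) = 1917466 - -48734 = 1917466 + 48734 = 1966200$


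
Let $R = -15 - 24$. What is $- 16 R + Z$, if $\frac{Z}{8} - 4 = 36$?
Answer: $944$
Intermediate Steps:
$R = -39$ ($R = -15 - 24 = -39$)
$Z = 320$ ($Z = 32 + 8 \cdot 36 = 32 + 288 = 320$)
$- 16 R + Z = \left(-16\right) \left(-39\right) + 320 = 624 + 320 = 944$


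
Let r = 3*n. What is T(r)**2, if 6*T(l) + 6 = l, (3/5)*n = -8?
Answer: 529/9 ≈ 58.778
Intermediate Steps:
n = -40/3 (n = (5/3)*(-8) = -40/3 ≈ -13.333)
r = -40 (r = 3*(-40/3) = -40)
T(l) = -1 + l/6
T(r)**2 = (-1 + (1/6)*(-40))**2 = (-1 - 20/3)**2 = (-23/3)**2 = 529/9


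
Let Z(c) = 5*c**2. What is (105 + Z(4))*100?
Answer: 18500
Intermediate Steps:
(105 + Z(4))*100 = (105 + 5*4**2)*100 = (105 + 5*16)*100 = (105 + 80)*100 = 185*100 = 18500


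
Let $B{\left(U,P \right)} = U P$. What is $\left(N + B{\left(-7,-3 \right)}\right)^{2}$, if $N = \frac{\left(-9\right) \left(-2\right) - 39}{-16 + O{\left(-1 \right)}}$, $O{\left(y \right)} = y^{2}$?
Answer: $\frac{12544}{25} \approx 501.76$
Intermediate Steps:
$B{\left(U,P \right)} = P U$
$N = \frac{7}{5}$ ($N = \frac{\left(-9\right) \left(-2\right) - 39}{-16 + \left(-1\right)^{2}} = \frac{18 - 39}{-16 + 1} = - \frac{21}{-15} = \left(-21\right) \left(- \frac{1}{15}\right) = \frac{7}{5} \approx 1.4$)
$\left(N + B{\left(-7,-3 \right)}\right)^{2} = \left(\frac{7}{5} - -21\right)^{2} = \left(\frac{7}{5} + 21\right)^{2} = \left(\frac{112}{5}\right)^{2} = \frac{12544}{25}$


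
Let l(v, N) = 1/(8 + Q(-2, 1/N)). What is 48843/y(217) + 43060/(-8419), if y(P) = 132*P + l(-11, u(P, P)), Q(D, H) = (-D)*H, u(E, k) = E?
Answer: -1428995417194/419127193891 ≈ -3.4095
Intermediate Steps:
Q(D, H) = -D*H
l(v, N) = 1/(8 + 2/N) (l(v, N) = 1/(8 - 1*(-2)/N) = 1/(8 + 2/N))
y(P) = 132*P + P/(2*(1 + 4*P))
48843/y(217) + 43060/(-8419) = 48843/(((½)*217*(265 + 1056*217)/(1 + 4*217))) + 43060/(-8419) = 48843/(((½)*217*(265 + 229152)/(1 + 868))) + 43060*(-1/8419) = 48843/(((½)*217*229417/869)) - 43060/8419 = 48843/(((½)*217*(1/869)*229417)) - 43060/8419 = 48843/(49783489/1738) - 43060/8419 = 48843*(1738/49783489) - 43060/8419 = 84889134/49783489 - 43060/8419 = -1428995417194/419127193891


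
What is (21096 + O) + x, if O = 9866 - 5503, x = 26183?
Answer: 51642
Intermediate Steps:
O = 4363
(21096 + O) + x = (21096 + 4363) + 26183 = 25459 + 26183 = 51642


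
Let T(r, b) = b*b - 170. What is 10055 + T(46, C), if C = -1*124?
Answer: 25261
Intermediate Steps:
C = -124
T(r, b) = -170 + b**2 (T(r, b) = b**2 - 170 = -170 + b**2)
10055 + T(46, C) = 10055 + (-170 + (-124)**2) = 10055 + (-170 + 15376) = 10055 + 15206 = 25261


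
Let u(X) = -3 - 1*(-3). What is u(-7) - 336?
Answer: -336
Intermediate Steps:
u(X) = 0 (u(X) = -3 + 3 = 0)
u(-7) - 336 = 0 - 336 = -336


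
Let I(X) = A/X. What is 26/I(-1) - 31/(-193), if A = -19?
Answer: 5607/3667 ≈ 1.5290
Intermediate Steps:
I(X) = -19/X
26/I(-1) - 31/(-193) = 26/((-19/(-1))) - 31/(-193) = 26/((-19*(-1))) - 31*(-1/193) = 26/19 + 31/193 = 5607/3667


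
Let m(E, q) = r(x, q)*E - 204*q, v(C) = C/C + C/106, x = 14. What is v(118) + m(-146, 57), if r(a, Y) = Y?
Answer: -1057238/53 ≈ -19948.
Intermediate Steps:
v(C) = 1 + C/106 (v(C) = 1 + C*(1/106) = 1 + C/106)
m(E, q) = -204*q + E*q (m(E, q) = q*E - 204*q = E*q - 204*q = -204*q + E*q)
v(118) + m(-146, 57) = (1 + (1/106)*118) + 57*(-204 - 146) = (1 + 59/53) + 57*(-350) = 112/53 - 19950 = -1057238/53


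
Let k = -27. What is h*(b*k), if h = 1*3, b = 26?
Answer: -2106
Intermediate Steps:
h = 3
h*(b*k) = 3*(26*(-27)) = 3*(-702) = -2106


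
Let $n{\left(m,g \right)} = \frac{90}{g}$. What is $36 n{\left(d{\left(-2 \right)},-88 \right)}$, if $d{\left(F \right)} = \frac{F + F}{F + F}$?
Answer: $- \frac{405}{11} \approx -36.818$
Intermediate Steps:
$d{\left(F \right)} = 1$ ($d{\left(F \right)} = \frac{2 F}{2 F} = 2 F \frac{1}{2 F} = 1$)
$36 n{\left(d{\left(-2 \right)},-88 \right)} = 36 \frac{90}{-88} = 36 \cdot 90 \left(- \frac{1}{88}\right) = 36 \left(- \frac{45}{44}\right) = - \frac{405}{11}$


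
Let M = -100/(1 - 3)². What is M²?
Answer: 625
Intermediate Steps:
M = -25 (M = -100/((-2)²) = -100/4 = -100*¼ = -25)
M² = (-25)² = 625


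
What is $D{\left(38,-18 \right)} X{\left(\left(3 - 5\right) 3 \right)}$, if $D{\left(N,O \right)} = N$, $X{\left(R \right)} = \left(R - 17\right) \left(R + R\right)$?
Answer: $10488$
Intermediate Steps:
$X{\left(R \right)} = 2 R \left(-17 + R\right)$ ($X{\left(R \right)} = \left(-17 + R\right) 2 R = 2 R \left(-17 + R\right)$)
$D{\left(38,-18 \right)} X{\left(\left(3 - 5\right) 3 \right)} = 38 \cdot 2 \left(3 - 5\right) 3 \left(-17 + \left(3 - 5\right) 3\right) = 38 \cdot 2 \left(\left(-2\right) 3\right) \left(-17 - 6\right) = 38 \cdot 2 \left(-6\right) \left(-17 - 6\right) = 38 \cdot 2 \left(-6\right) \left(-23\right) = 38 \cdot 276 = 10488$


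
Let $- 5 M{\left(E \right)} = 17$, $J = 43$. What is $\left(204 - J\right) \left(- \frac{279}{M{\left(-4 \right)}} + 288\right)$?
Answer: $\frac{1012851}{17} \approx 59580.0$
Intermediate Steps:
$M{\left(E \right)} = - \frac{17}{5}$ ($M{\left(E \right)} = \left(- \frac{1}{5}\right) 17 = - \frac{17}{5}$)
$\left(204 - J\right) \left(- \frac{279}{M{\left(-4 \right)}} + 288\right) = \left(204 - 43\right) \left(- \frac{279}{- \frac{17}{5}} + 288\right) = \left(204 - 43\right) \left(\left(-279\right) \left(- \frac{5}{17}\right) + 288\right) = 161 \left(\frac{1395}{17} + 288\right) = 161 \cdot \frac{6291}{17} = \frac{1012851}{17}$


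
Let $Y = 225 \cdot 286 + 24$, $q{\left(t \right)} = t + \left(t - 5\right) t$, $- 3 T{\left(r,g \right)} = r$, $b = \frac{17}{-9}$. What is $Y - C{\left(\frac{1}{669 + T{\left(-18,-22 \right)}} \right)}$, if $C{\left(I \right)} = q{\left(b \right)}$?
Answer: $\frac{5213393}{81} \approx 64363.0$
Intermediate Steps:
$b = - \frac{17}{9}$ ($b = 17 \left(- \frac{1}{9}\right) = - \frac{17}{9} \approx -1.8889$)
$T{\left(r,g \right)} = - \frac{r}{3}$
$q{\left(t \right)} = t + t \left(-5 + t\right)$ ($q{\left(t \right)} = t + \left(t - 5\right) t = t + \left(-5 + t\right) t = t + t \left(-5 + t\right)$)
$Y = 64374$ ($Y = 64350 + 24 = 64374$)
$C{\left(I \right)} = \frac{901}{81}$ ($C{\left(I \right)} = - \frac{17 \left(-4 - \frac{17}{9}\right)}{9} = \left(- \frac{17}{9}\right) \left(- \frac{53}{9}\right) = \frac{901}{81}$)
$Y - C{\left(\frac{1}{669 + T{\left(-18,-22 \right)}} \right)} = 64374 - \frac{901}{81} = \frac{5213393}{81}$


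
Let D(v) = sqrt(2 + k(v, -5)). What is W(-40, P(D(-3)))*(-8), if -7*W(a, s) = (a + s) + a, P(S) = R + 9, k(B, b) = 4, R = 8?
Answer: -72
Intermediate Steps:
D(v) = sqrt(6) (D(v) = sqrt(2 + 4) = sqrt(6))
P(S) = 17 (P(S) = 8 + 9 = 17)
W(a, s) = -2*a/7 - s/7 (W(a, s) = -((a + s) + a)/7 = -(s + 2*a)/7 = -2*a/7 - s/7)
W(-40, P(D(-3)))*(-8) = (-2/7*(-40) - 1/7*17)*(-8) = (80/7 - 17/7)*(-8) = 9*(-8) = -72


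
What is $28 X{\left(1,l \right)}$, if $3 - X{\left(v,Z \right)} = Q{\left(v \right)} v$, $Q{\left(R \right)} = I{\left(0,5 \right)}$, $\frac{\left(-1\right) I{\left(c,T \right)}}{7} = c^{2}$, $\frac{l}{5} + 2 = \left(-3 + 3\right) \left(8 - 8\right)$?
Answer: $84$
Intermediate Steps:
$l = -10$ ($l = -10 + 5 \left(-3 + 3\right) \left(8 - 8\right) = -10 + 5 \cdot 0 \cdot 0 = -10 + 5 \cdot 0 = -10 + 0 = -10$)
$I{\left(c,T \right)} = - 7 c^{2}$
$Q{\left(R \right)} = 0$ ($Q{\left(R \right)} = - 7 \cdot 0^{2} = \left(-7\right) 0 = 0$)
$X{\left(v,Z \right)} = 3$ ($X{\left(v,Z \right)} = 3 - 0 v = 3 - 0 = 3 + 0 = 3$)
$28 X{\left(1,l \right)} = 28 \cdot 3 = 84$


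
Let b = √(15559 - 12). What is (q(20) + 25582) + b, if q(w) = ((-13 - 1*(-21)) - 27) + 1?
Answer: 25564 + √15547 ≈ 25689.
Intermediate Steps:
b = √15547 ≈ 124.69
q(w) = -18 (q(w) = ((-13 + 21) - 27) + 1 = (8 - 27) + 1 = -19 + 1 = -18)
(q(20) + 25582) + b = (-18 + 25582) + √15547 = 25564 + √15547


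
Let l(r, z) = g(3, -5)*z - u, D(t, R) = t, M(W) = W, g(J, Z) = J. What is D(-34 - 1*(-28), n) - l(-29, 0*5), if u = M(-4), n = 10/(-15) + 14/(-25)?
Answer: -10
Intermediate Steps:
n = -92/75 (n = 10*(-1/15) + 14*(-1/25) = -2/3 - 14/25 = -92/75 ≈ -1.2267)
u = -4
l(r, z) = 4 + 3*z (l(r, z) = 3*z - 1*(-4) = 3*z + 4 = 4 + 3*z)
D(-34 - 1*(-28), n) - l(-29, 0*5) = (-34 - 1*(-28)) - (4 + 3*(0*5)) = (-34 + 28) - (4 + 3*0) = -6 - (4 + 0) = -6 - 1*4 = -6 - 4 = -10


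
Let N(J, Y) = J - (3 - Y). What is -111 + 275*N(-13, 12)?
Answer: -1211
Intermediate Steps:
N(J, Y) = -3 + J + Y (N(J, Y) = J + (-3 + Y) = -3 + J + Y)
-111 + 275*N(-13, 12) = -111 + 275*(-3 - 13 + 12) = -111 + 275*(-4) = -111 - 1100 = -1211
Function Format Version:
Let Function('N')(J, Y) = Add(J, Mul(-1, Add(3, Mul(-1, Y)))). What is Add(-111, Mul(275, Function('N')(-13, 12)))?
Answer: -1211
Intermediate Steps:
Function('N')(J, Y) = Add(-3, J, Y) (Function('N')(J, Y) = Add(J, Add(-3, Y)) = Add(-3, J, Y))
Add(-111, Mul(275, Function('N')(-13, 12))) = Add(-111, Mul(275, Add(-3, -13, 12))) = Add(-111, Mul(275, -4)) = Add(-111, -1100) = -1211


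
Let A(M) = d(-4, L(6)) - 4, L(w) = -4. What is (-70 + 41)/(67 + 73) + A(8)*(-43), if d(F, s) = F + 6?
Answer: 12011/140 ≈ 85.793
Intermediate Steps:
d(F, s) = 6 + F
A(M) = -2 (A(M) = (6 - 4) - 4 = 2 - 4 = -2)
(-70 + 41)/(67 + 73) + A(8)*(-43) = (-70 + 41)/(67 + 73) - 2*(-43) = -29/140 + 86 = 12011/140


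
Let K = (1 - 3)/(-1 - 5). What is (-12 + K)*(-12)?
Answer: 140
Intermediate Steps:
K = 1/3 (K = -2/(-6) = -2*(-1/6) = 1/3 ≈ 0.33333)
(-12 + K)*(-12) = (-12 + 1/3)*(-12) = -35/3*(-12) = 140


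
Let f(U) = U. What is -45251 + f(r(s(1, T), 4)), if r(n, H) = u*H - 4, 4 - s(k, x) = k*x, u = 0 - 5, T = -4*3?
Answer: -45275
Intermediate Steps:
T = -12
u = -5
s(k, x) = 4 - k*x
r(n, H) = -4 - 5*H (r(n, H) = -5*H - 4 = -4 - 5*H)
-45251 + f(r(s(1, T), 4)) = -45251 + (-4 - 5*4) = -45251 + (-4 - 20) = -45251 - 24 = -45275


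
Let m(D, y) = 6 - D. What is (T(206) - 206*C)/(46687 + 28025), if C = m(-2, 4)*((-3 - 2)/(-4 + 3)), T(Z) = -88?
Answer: -347/3113 ≈ -0.11147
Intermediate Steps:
C = 40 (C = (6 - 1*(-2))*((-3 - 2)/(-4 + 3)) = (6 + 2)*(-5/(-1)) = 8*(-5*(-1)) = 8*5 = 40)
(T(206) - 206*C)/(46687 + 28025) = (-88 - 206*40)/(46687 + 28025) = (-88 - 8240)/74712 = -8328*1/74712 = -347/3113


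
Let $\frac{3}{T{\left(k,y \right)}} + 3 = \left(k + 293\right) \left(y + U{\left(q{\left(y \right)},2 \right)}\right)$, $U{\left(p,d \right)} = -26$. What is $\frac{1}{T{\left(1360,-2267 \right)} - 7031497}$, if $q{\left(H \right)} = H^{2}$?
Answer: $- \frac{1263444}{8883902695669} \approx -1.4222 \cdot 10^{-7}$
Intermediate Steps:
$T{\left(k,y \right)} = \frac{3}{-3 + \left(-26 + y\right) \left(293 + k\right)}$ ($T{\left(k,y \right)} = \frac{3}{-3 + \left(k + 293\right) \left(y - 26\right)} = \frac{3}{-3 + \left(293 + k\right) \left(-26 + y\right)} = \frac{3}{-3 + \left(-26 + y\right) \left(293 + k\right)}$)
$\frac{1}{T{\left(1360,-2267 \right)} - 7031497} = \frac{1}{\frac{3}{-7621 - 35360 + 293 \left(-2267\right) + 1360 \left(-2267\right)} - 7031497} = \frac{1}{\frac{3}{-7621 - 35360 - 664231 - 3083120} - 7031497} = \frac{1}{\frac{3}{-3790332} - 7031497} = \frac{1}{3 \left(- \frac{1}{3790332}\right) - 7031497} = \frac{1}{- \frac{1}{1263444} - 7031497} = \frac{1}{- \frac{8883902695669}{1263444}} = - \frac{1263444}{8883902695669}$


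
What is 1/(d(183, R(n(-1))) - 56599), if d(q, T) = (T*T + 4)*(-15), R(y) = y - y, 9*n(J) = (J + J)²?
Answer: -1/56659 ≈ -1.7649e-5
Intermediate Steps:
n(J) = 4*J²/9 (n(J) = (J + J)²/9 = (2*J)²/9 = (4*J²)/9 = 4*J²/9)
R(y) = 0
d(q, T) = -60 - 15*T² (d(q, T) = (T² + 4)*(-15) = (4 + T²)*(-15) = -60 - 15*T²)
1/(d(183, R(n(-1))) - 56599) = 1/((-60 - 15*0²) - 56599) = 1/((-60 - 15*0) - 56599) = 1/((-60 + 0) - 56599) = 1/(-60 - 56599) = 1/(-56659) = -1/56659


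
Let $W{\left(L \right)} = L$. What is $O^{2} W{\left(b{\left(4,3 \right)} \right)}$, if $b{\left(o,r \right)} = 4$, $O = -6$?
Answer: $144$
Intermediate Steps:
$O^{2} W{\left(b{\left(4,3 \right)} \right)} = \left(-6\right)^{2} \cdot 4 = 36 \cdot 4 = 144$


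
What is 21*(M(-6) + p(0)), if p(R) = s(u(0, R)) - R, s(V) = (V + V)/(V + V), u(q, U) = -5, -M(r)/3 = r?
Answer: 399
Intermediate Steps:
M(r) = -3*r
s(V) = 1 (s(V) = (2*V)/((2*V)) = (2*V)*(1/(2*V)) = 1)
p(R) = 1 - R
21*(M(-6) + p(0)) = 21*(-3*(-6) + (1 - 1*0)) = 21*(18 + (1 + 0)) = 21*(18 + 1) = 21*19 = 399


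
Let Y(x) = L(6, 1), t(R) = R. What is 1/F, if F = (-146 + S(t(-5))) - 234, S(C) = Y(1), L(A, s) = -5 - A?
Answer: -1/391 ≈ -0.0025575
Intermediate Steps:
Y(x) = -11 (Y(x) = -5 - 1*6 = -5 - 6 = -11)
S(C) = -11
F = -391 (F = (-146 - 11) - 234 = -157 - 234 = -391)
1/F = 1/(-391) = -1/391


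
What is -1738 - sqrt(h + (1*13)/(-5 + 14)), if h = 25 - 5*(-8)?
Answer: -1738 - sqrt(598)/3 ≈ -1746.2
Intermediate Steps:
h = 65 (h = 25 + 40 = 65)
-1738 - sqrt(h + (1*13)/(-5 + 14)) = -1738 - sqrt(65 + (1*13)/(-5 + 14)) = -1738 - sqrt(65 + 13/9) = -1738 - sqrt(598/9) = -1738 - sqrt(598)/3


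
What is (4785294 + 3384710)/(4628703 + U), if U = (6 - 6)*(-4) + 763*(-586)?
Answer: 8170004/4181585 ≈ 1.9538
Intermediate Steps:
U = -447118 (U = 0*(-4) - 447118 = 0 - 447118 = -447118)
(4785294 + 3384710)/(4628703 + U) = (4785294 + 3384710)/(4628703 - 447118) = 8170004/4181585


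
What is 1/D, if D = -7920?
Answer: -1/7920 ≈ -0.00012626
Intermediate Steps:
1/D = 1/(-7920) = -1/7920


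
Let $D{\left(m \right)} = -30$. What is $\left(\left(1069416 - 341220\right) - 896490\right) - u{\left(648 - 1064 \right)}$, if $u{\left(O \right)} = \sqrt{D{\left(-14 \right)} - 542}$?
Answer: $-168294 - 2 i \sqrt{143} \approx -1.6829 \cdot 10^{5} - 23.917 i$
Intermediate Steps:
$u{\left(O \right)} = 2 i \sqrt{143}$ ($u{\left(O \right)} = \sqrt{-30 - 542} = \sqrt{-572} = 2 i \sqrt{143}$)
$\left(\left(1069416 - 341220\right) - 896490\right) - u{\left(648 - 1064 \right)} = \left(\left(1069416 - 341220\right) - 896490\right) - 2 i \sqrt{143} = \left(728196 - 896490\right) - 2 i \sqrt{143} = -168294 - 2 i \sqrt{143}$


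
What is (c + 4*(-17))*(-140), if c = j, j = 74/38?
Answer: 175700/19 ≈ 9247.4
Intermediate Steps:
j = 37/19 (j = 74*(1/38) = 37/19 ≈ 1.9474)
c = 37/19 ≈ 1.9474
(c + 4*(-17))*(-140) = (37/19 + 4*(-17))*(-140) = (37/19 - 68)*(-140) = -1255/19*(-140) = 175700/19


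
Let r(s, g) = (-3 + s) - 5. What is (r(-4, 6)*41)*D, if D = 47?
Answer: -23124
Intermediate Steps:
r(s, g) = -8 + s
(r(-4, 6)*41)*D = ((-8 - 4)*41)*47 = -12*41*47 = -492*47 = -23124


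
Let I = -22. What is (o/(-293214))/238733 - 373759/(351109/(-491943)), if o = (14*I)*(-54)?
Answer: 17728295491648469181/33853416107533 ≈ 5.2368e+5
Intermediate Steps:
o = 16632 (o = (14*(-22))*(-54) = -308*(-54) = 16632)
(o/(-293214))/238733 - 373759/(351109/(-491943)) = (16632/(-293214))/238733 - 373759/(351109/(-491943)) = (16632*(-1/293214))*(1/238733) - 373759/(351109*(-1/491943)) = -2772/48869*1/238733 - 373759/(-351109/491943) = -252/1060603907 - 373759*(-491943/351109) = -252/1060603907 + 183868123737/351109 = 17728295491648469181/33853416107533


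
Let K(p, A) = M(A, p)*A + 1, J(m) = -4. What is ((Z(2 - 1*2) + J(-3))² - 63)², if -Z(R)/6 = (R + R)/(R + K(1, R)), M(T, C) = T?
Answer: 2209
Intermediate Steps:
K(p, A) = 1 + A² (K(p, A) = A*A + 1 = A² + 1 = 1 + A²)
Z(R) = -12*R/(1 + R + R²) (Z(R) = -6*(R + R)/(R + (1 + R²)) = -6*2*R/(1 + R + R²) = -12*R/(1 + R + R²))
((Z(2 - 1*2) + J(-3))² - 63)² = ((-12*(2 - 1*2)/(1 + (2 - 1*2) + (2 - 1*2)²) - 4)² - 63)² = ((-12*(2 - 2)/(1 + (2 - 2) + (2 - 2)²) - 4)² - 63)² = ((-12*0/(1 + 0 + 0²) - 4)² - 63)² = ((-12*0/(1 + 0 + 0) - 4)² - 63)² = ((-12*0/1 - 4)² - 63)² = ((-12*0*1 - 4)² - 63)² = ((0 - 4)² - 63)² = ((-4)² - 63)² = (16 - 63)² = (-47)² = 2209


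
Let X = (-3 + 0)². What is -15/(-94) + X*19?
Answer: 16089/94 ≈ 171.16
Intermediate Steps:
X = 9 (X = (-3)² = 9)
-15/(-94) + X*19 = -15/(-94) + 9*19 = -15*(-1/94) + 171 = 15/94 + 171 = 16089/94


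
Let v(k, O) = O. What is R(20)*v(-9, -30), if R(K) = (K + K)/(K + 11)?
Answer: -1200/31 ≈ -38.710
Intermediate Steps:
R(K) = 2*K/(11 + K) (R(K) = (2*K)/(11 + K) = 2*K/(11 + K))
R(20)*v(-9, -30) = (2*20/(11 + 20))*(-30) = (2*20/31)*(-30) = (2*20*(1/31))*(-30) = (40/31)*(-30) = -1200/31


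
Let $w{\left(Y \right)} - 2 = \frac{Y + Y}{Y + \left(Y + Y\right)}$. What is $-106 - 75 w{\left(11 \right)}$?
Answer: $-306$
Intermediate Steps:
$w{\left(Y \right)} = \frac{8}{3}$ ($w{\left(Y \right)} = 2 + \frac{Y + Y}{Y + \left(Y + Y\right)} = 2 + \frac{2 Y}{Y + 2 Y} = 2 + \frac{2 Y}{3 Y} = 2 + 2 Y \frac{1}{3 Y} = 2 + \frac{2}{3} = \frac{8}{3}$)
$-106 - 75 w{\left(11 \right)} = -106 - 200 = -306$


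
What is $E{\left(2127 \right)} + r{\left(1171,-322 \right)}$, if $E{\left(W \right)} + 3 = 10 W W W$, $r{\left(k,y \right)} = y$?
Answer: $96228223505$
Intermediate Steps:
$E{\left(W \right)} = -3 + 10 W^{3}$ ($E{\left(W \right)} = -3 + 10 W W W = -3 + 10 W^{2} W = -3 + 10 W^{3}$)
$E{\left(2127 \right)} + r{\left(1171,-322 \right)} = \left(-3 + 10 \cdot 2127^{3}\right) - 322 = \left(-3 + 10 \cdot 9622822383\right) - 322 = \left(-3 + 96228223830\right) - 322 = 96228223827 - 322 = 96228223505$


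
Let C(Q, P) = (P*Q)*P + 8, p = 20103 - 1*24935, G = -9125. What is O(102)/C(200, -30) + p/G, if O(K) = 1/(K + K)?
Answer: 177438934949/335084892000 ≈ 0.52953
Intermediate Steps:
p = -4832 (p = 20103 - 24935 = -4832)
O(K) = 1/(2*K)
C(Q, P) = 8 + Q*P² (C(Q, P) = Q*P² + 8 = 8 + Q*P²)
O(102)/C(200, -30) + p/G = ((½)/102)/(8 + 200*(-30)²) - 4832/(-9125) = ((½)*(1/102))/(8 + 200*900) - 4832*(-1/9125) = 1/(204*(8 + 180000)) + 4832/9125 = (1/204)/180008 + 4832/9125 = (1/204)*(1/180008) + 4832/9125 = 1/36721632 + 4832/9125 = 177438934949/335084892000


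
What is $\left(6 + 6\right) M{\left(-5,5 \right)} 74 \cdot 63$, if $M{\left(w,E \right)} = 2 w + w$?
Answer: $-839160$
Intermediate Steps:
$M{\left(w,E \right)} = 3 w$
$\left(6 + 6\right) M{\left(-5,5 \right)} 74 \cdot 63 = \left(6 + 6\right) 3 \left(-5\right) 74 \cdot 63 = 12 \left(-15\right) 74 \cdot 63 = \left(-180\right) 74 \cdot 63 = \left(-13320\right) 63 = -839160$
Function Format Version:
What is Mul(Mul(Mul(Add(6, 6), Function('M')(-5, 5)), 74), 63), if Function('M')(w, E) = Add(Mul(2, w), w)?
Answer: -839160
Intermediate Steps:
Function('M')(w, E) = Mul(3, w)
Mul(Mul(Mul(Add(6, 6), Function('M')(-5, 5)), 74), 63) = Mul(Mul(Mul(Add(6, 6), Mul(3, -5)), 74), 63) = Mul(Mul(Mul(12, -15), 74), 63) = Mul(Mul(-180, 74), 63) = Mul(-13320, 63) = -839160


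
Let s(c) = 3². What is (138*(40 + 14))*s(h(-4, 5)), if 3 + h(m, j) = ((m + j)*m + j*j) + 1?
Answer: 67068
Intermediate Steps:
h(m, j) = -2 + j² + m*(j + m) (h(m, j) = -3 + (((m + j)*m + j*j) + 1) = -3 + (((j + m)*m + j²) + 1) = -3 + ((m*(j + m) + j²) + 1) = -3 + ((j² + m*(j + m)) + 1) = -3 + (1 + j² + m*(j + m)) = -2 + j² + m*(j + m))
s(c) = 9
(138*(40 + 14))*s(h(-4, 5)) = (138*(40 + 14))*9 = (138*54)*9 = 7452*9 = 67068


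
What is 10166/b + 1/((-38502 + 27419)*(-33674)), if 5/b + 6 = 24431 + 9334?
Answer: 128083067401494353/1866044710 ≈ 6.8639e+7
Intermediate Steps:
b = 5/33759 (b = 5/(-6 + (24431 + 9334)) = 5/(-6 + 33765) = 5/33759 ≈ 0.00014811)
10166/b + 1/((-38502 + 27419)*(-33674)) = 10166/(5/33759) + 1/((-38502 + 27419)*(-33674)) = 10166*(33759/5) - 1/33674/(-11083) = 343193994/5 - 1/11083*(-1/33674) = 343193994/5 + 1/373208942 = 128083067401494353/1866044710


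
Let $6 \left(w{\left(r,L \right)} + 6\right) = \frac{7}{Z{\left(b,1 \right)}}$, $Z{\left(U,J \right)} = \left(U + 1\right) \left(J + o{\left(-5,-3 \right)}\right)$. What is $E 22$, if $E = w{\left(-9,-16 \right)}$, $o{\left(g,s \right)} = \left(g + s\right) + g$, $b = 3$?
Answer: $- \frac{19085}{144} \approx -132.53$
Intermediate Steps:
$o{\left(g,s \right)} = s + 2 g$
$Z{\left(U,J \right)} = \left(1 + U\right) \left(-13 + J\right)$ ($Z{\left(U,J \right)} = \left(U + 1\right) \left(J + \left(-3 + 2 \left(-5\right)\right)\right) = \left(1 + U\right) \left(J - 13\right) = \left(1 + U\right) \left(-13 + J\right)$)
$w{\left(r,L \right)} = - \frac{1735}{288}$ ($w{\left(r,L \right)} = -6 + \frac{7 \frac{1}{-13 + 1 - 39 + 1 \cdot 3}}{6} = -6 + \frac{7 \frac{1}{-13 + 1 - 39 + 3}}{6} = -6 + \frac{7 \frac{1}{-48}}{6} = -6 + \frac{7 \left(- \frac{1}{48}\right)}{6} = -6 + \frac{1}{6} \left(- \frac{7}{48}\right) = -6 - \frac{7}{288} = - \frac{1735}{288}$)
$E = - \frac{1735}{288} \approx -6.0243$
$E 22 = \left(- \frac{1735}{288}\right) 22 = - \frac{19085}{144}$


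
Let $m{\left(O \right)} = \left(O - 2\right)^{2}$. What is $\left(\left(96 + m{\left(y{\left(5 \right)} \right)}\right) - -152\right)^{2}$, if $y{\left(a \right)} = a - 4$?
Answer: $62001$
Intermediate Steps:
$y{\left(a \right)} = -4 + a$ ($y{\left(a \right)} = a - 4 = -4 + a$)
$m{\left(O \right)} = \left(-2 + O\right)^{2}$
$\left(\left(96 + m{\left(y{\left(5 \right)} \right)}\right) - -152\right)^{2} = \left(\left(96 + \left(-2 + \left(-4 + 5\right)\right)^{2}\right) - -152\right)^{2} = \left(\left(96 + \left(-2 + 1\right)^{2}\right) + 152\right)^{2} = \left(\left(96 + \left(-1\right)^{2}\right) + 152\right)^{2} = \left(\left(96 + 1\right) + 152\right)^{2} = \left(97 + 152\right)^{2} = 249^{2} = 62001$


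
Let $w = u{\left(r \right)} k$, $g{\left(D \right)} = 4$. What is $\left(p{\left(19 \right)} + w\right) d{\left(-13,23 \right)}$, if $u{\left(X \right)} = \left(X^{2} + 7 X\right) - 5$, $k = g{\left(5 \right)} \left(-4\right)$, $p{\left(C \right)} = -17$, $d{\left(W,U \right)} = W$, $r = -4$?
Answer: $-3315$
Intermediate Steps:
$k = -16$ ($k = 4 \left(-4\right) = -16$)
$u{\left(X \right)} = -5 + X^{2} + 7 X$
$w = 272$ ($w = \left(-5 + \left(-4\right)^{2} + 7 \left(-4\right)\right) \left(-16\right) = \left(-5 + 16 - 28\right) \left(-16\right) = \left(-17\right) \left(-16\right) = 272$)
$\left(p{\left(19 \right)} + w\right) d{\left(-13,23 \right)} = \left(-17 + 272\right) \left(-13\right) = 255 \left(-13\right) = -3315$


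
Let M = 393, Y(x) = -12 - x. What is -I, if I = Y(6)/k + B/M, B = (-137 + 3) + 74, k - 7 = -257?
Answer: 1321/16375 ≈ 0.080672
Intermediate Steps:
k = -250 (k = 7 - 257 = -250)
B = -60 (B = -134 + 74 = -60)
I = -1321/16375 (I = (-12 - 1*6)/(-250) - 60/393 = (-12 - 6)*(-1/250) - 60*1/393 = -18*(-1/250) - 20/131 = 9/125 - 20/131 = -1321/16375 ≈ -0.080672)
-I = -1*(-1321/16375) = 1321/16375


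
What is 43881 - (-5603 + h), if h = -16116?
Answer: 65600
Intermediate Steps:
43881 - (-5603 + h) = 43881 - (-5603 - 16116) = 43881 - 1*(-21719) = 43881 + 21719 = 65600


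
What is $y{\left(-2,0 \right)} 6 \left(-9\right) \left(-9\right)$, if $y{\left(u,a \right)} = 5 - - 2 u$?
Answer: $486$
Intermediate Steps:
$y{\left(u,a \right)} = 5 + 2 u$
$y{\left(-2,0 \right)} 6 \left(-9\right) \left(-9\right) = \left(5 + 2 \left(-2\right)\right) 6 \left(-9\right) \left(-9\right) = \left(5 - 4\right) \left(\left(-54\right) \left(-9\right)\right) = 1 \cdot 486 = 486$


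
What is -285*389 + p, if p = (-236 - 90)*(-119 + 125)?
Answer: -112821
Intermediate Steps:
p = -1956 (p = -326*6 = -1956)
-285*389 + p = -285*389 - 1956 = -110865 - 1956 = -112821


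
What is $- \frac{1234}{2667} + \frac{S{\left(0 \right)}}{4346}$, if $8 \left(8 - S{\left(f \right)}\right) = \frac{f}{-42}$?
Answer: $- \frac{2670814}{5795391} \approx -0.46085$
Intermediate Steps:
$S{\left(f \right)} = 8 + \frac{f}{336}$ ($S{\left(f \right)} = 8 - \frac{f \frac{1}{-42}}{8} = 8 - \frac{f \left(- \frac{1}{42}\right)}{8} = 8 - \frac{\left(- \frac{1}{42}\right) f}{8} = 8 + \frac{f}{336}$)
$- \frac{1234}{2667} + \frac{S{\left(0 \right)}}{4346} = - \frac{1234}{2667} + \frac{8 + \frac{1}{336} \cdot 0}{4346} = \left(-1234\right) \frac{1}{2667} + \left(8 + 0\right) \frac{1}{4346} = - \frac{1234}{2667} + 8 \cdot \frac{1}{4346} = - \frac{1234}{2667} + \frac{4}{2173} = - \frac{2670814}{5795391}$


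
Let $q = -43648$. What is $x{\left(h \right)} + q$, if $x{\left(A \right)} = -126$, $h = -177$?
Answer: $-43774$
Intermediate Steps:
$x{\left(h \right)} + q = -126 - 43648 = -43774$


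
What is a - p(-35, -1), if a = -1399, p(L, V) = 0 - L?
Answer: -1434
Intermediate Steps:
p(L, V) = -L
a - p(-35, -1) = -1399 - (-1)*(-35) = -1399 - 1*35 = -1399 - 35 = -1434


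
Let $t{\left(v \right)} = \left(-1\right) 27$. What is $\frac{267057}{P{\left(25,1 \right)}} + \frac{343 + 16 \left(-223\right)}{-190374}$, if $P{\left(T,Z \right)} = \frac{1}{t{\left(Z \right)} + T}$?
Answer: $- \frac{33893805137}{63458} \approx -5.3411 \cdot 10^{5}$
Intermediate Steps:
$t{\left(v \right)} = -27$
$P{\left(T,Z \right)} = \frac{1}{-27 + T}$
$\frac{267057}{P{\left(25,1 \right)}} + \frac{343 + 16 \left(-223\right)}{-190374} = \frac{267057}{\frac{1}{-27 + 25}} + \frac{343 + 16 \left(-223\right)}{-190374} = \frac{267057}{\frac{1}{-2}} + \left(343 - 3568\right) \left(- \frac{1}{190374}\right) = \frac{267057}{- \frac{1}{2}} - - \frac{1075}{63458} = 267057 \left(-2\right) + \frac{1075}{63458} = -534114 + \frac{1075}{63458} = - \frac{33893805137}{63458}$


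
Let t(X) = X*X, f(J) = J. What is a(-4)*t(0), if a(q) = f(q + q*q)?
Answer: 0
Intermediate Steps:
a(q) = q + q**2 (a(q) = q + q*q = q + q**2)
t(X) = X**2
a(-4)*t(0) = -4*(1 - 4)*0**2 = -4*(-3)*0 = 12*0 = 0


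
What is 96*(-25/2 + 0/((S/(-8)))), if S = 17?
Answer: -1200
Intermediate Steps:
96*(-25/2 + 0/((S/(-8)))) = 96*(-25/2 + 0/((17/(-8)))) = 96*(-25*½ + 0/((17*(-⅛)))) = 96*(-25/2 + 0/(-17/8)) = 96*(-25/2 + 0*(-8/17)) = 96*(-25/2 + 0) = 96*(-25/2) = -1200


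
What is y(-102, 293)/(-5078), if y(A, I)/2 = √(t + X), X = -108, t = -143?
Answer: -I*√251/2539 ≈ -0.0062398*I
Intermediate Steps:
y(A, I) = 2*I*√251 (y(A, I) = 2*√(-143 - 108) = 2*√(-251) = 2*(I*√251) = 2*I*√251)
y(-102, 293)/(-5078) = (2*I*√251)/(-5078) = (2*I*√251)*(-1/5078) = -I*√251/2539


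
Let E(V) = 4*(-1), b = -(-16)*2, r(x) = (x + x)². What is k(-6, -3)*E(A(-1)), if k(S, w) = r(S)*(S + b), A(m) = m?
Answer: -14976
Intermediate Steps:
r(x) = 4*x² (r(x) = (2*x)² = 4*x²)
b = 32 (b = -4*(-8) = 32)
E(V) = -4
k(S, w) = 4*S²*(32 + S) (k(S, w) = (4*S²)*(S + 32) = (4*S²)*(32 + S) = 4*S²*(32 + S))
k(-6, -3)*E(A(-1)) = (4*(-6)²*(32 - 6))*(-4) = (4*36*26)*(-4) = 3744*(-4) = -14976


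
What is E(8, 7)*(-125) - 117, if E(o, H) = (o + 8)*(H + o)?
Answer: -30117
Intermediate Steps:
E(o, H) = (8 + o)*(H + o)
E(8, 7)*(-125) - 117 = (8² + 8*7 + 8*8 + 7*8)*(-125) - 117 = (64 + 56 + 64 + 56)*(-125) - 117 = 240*(-125) - 117 = -30000 - 117 = -30117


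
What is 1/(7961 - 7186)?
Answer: 1/775 ≈ 0.0012903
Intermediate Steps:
1/(7961 - 7186) = 1/775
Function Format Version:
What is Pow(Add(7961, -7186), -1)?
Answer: Rational(1, 775) ≈ 0.0012903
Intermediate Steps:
Pow(Add(7961, -7186), -1) = Pow(775, -1) = Rational(1, 775)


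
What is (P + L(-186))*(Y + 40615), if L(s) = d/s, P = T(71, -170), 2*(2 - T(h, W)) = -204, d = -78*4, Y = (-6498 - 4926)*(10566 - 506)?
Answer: -376362686700/31 ≈ -1.2141e+10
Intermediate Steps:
Y = -114925440 (Y = -11424*10060 = -114925440)
d = -312
T(h, W) = 104 (T(h, W) = 2 - ½*(-204) = 2 + 102 = 104)
P = 104
L(s) = -312/s
(P + L(-186))*(Y + 40615) = (104 - 312/(-186))*(-114925440 + 40615) = (104 - 312*(-1/186))*(-114884825) = (104 + 52/31)*(-114884825) = (3276/31)*(-114884825) = -376362686700/31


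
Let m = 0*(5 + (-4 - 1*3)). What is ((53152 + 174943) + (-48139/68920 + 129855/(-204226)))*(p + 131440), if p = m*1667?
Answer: 479528477095684018/15994609 ≈ 2.9981e+10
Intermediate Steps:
m = 0 (m = 0*(5 + (-4 - 3)) = 0*(5 - 7) = 0*(-2) = 0)
p = 0 (p = 0*1667 = 0)
((53152 + 174943) + (-48139/68920 + 129855/(-204226)))*(p + 131440) = ((53152 + 174943) + (-48139/68920 + 129855/(-204226)))*(0 + 131440) = (228095 + (-48139*1/68920 + 129855*(-1/204226)))*131440 = (228095 + (-48139/68920 - 11805/18566))*131440 = (228095 - 853674637/639784360)*131440 = (145930759919563/639784360)*131440 = 479528477095684018/15994609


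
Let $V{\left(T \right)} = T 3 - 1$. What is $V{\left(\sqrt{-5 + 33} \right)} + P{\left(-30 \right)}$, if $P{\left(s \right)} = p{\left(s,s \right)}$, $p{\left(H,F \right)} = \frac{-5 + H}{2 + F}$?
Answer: $\frac{1}{4} + 6 \sqrt{7} \approx 16.125$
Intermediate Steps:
$p{\left(H,F \right)} = \frac{-5 + H}{2 + F}$
$P{\left(s \right)} = \frac{-5 + s}{2 + s}$
$V{\left(T \right)} = -1 + 3 T$ ($V{\left(T \right)} = 3 T - 1 = -1 + 3 T$)
$V{\left(\sqrt{-5 + 33} \right)} + P{\left(-30 \right)} = \left(-1 + 3 \sqrt{-5 + 33}\right) + \frac{-5 - 30}{2 - 30} = \left(-1 + 3 \sqrt{28}\right) + \frac{1}{-28} \left(-35\right) = \left(-1 + 3 \cdot 2 \sqrt{7}\right) - - \frac{5}{4} = \left(-1 + 6 \sqrt{7}\right) + \frac{5}{4} = \frac{1}{4} + 6 \sqrt{7}$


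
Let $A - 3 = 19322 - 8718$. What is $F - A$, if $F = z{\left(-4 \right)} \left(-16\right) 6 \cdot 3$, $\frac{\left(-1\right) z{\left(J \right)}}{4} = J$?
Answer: $-15215$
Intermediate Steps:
$z{\left(J \right)} = - 4 J$
$A = 10607$ ($A = 3 + \left(19322 - 8718\right) = 3 + 10604 = 10607$)
$F = -4608$ ($F = \left(-4\right) \left(-4\right) \left(-16\right) 6 \cdot 3 = 16 \left(-16\right) 18 = \left(-256\right) 18 = -4608$)
$F - A = -4608 - 10607 = -15215$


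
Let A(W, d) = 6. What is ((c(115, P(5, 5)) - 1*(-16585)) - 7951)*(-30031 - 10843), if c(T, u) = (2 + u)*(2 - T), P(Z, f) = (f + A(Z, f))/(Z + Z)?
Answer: -1692939769/5 ≈ -3.3859e+8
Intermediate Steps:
P(Z, f) = (6 + f)/(2*Z) (P(Z, f) = (f + 6)/(Z + Z) = (6 + f)/((2*Z)) = (6 + f)*(1/(2*Z)) = (6 + f)/(2*Z))
((c(115, P(5, 5)) - 1*(-16585)) - 7951)*(-30031 - 10843) = (((4 - 2*115 + 2*((½)*(6 + 5)/5) - 1*115*(½)*(6 + 5)/5) - 1*(-16585)) - 7951)*(-30031 - 10843) = (((4 - 230 + 2*((½)*(⅕)*11) - 1*115*(½)*(⅕)*11) + 16585) - 7951)*(-40874) = (((4 - 230 + 2*(11/10) - 1*115*11/10) + 16585) - 7951)*(-40874) = (((4 - 230 + 11/5 - 253/2) + 16585) - 7951)*(-40874) = ((-3503/10 + 16585) - 7951)*(-40874) = (162347/10 - 7951)*(-40874) = (82837/10)*(-40874) = -1692939769/5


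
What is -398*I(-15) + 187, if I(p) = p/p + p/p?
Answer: -609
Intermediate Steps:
I(p) = 2 (I(p) = 1 + 1 = 2)
-398*I(-15) + 187 = -398*2 + 187 = -796 + 187 = -609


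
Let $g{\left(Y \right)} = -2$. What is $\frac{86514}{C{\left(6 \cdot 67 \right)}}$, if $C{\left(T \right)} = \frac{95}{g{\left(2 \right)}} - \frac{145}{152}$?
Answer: $- \frac{4383376}{2455} \approx -1785.5$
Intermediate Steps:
$C{\left(T \right)} = - \frac{7365}{152}$ ($C{\left(T \right)} = \frac{95}{-2} - \frac{145}{152} = 95 \left(- \frac{1}{2}\right) - \frac{145}{152} = - \frac{95}{2} - \frac{145}{152} = - \frac{7365}{152}$)
$\frac{86514}{C{\left(6 \cdot 67 \right)}} = \frac{86514}{- \frac{7365}{152}} = 86514 \left(- \frac{152}{7365}\right) = - \frac{4383376}{2455}$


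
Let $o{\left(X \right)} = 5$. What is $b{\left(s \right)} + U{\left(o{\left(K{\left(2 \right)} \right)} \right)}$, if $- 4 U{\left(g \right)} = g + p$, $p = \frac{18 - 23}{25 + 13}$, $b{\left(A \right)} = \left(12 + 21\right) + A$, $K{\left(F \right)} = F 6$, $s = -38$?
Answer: $- \frac{945}{152} \approx -6.2171$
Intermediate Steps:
$K{\left(F \right)} = 6 F$
$b{\left(A \right)} = 33 + A$
$p = - \frac{5}{38} \approx -0.13158$
$U{\left(g \right)} = \frac{5}{152} - \frac{g}{4}$ ($U{\left(g \right)} = - \frac{g - \frac{5}{38}}{4} = - \frac{- \frac{5}{38} + g}{4} = \frac{5}{152} - \frac{g}{4}$)
$b{\left(s \right)} + U{\left(o{\left(K{\left(2 \right)} \right)} \right)} = \left(33 - 38\right) + \left(\frac{5}{152} - \frac{5}{4}\right) = -5 + \left(\frac{5}{152} - \frac{5}{4}\right) = -5 - \frac{185}{152} = - \frac{945}{152}$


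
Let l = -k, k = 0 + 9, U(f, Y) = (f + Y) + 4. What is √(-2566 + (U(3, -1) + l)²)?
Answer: I*√2557 ≈ 50.567*I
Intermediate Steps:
U(f, Y) = 4 + Y + f (U(f, Y) = (Y + f) + 4 = 4 + Y + f)
k = 9
l = -9 (l = -1*9 = -9)
√(-2566 + (U(3, -1) + l)²) = √(-2566 + ((4 - 1 + 3) - 9)²) = √(-2566 + (6 - 9)²) = √(-2566 + (-3)²) = √(-2566 + 9) = √(-2557) = I*√2557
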